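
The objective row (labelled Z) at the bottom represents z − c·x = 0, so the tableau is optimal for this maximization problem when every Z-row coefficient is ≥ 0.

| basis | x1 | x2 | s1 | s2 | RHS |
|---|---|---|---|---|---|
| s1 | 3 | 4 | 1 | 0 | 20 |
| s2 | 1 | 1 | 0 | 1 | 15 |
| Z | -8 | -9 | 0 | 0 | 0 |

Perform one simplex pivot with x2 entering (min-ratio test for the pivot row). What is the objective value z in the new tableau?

45

Ratio test on column x2 — row 1: 20/4 = 5; row 2: 15/1 = 15. Minimum is 5 at row 1 (s1 leaves); pivot element 4.
Pivot on row 1; the Z-row RHS becomes 0 − (-9)·5 = 45.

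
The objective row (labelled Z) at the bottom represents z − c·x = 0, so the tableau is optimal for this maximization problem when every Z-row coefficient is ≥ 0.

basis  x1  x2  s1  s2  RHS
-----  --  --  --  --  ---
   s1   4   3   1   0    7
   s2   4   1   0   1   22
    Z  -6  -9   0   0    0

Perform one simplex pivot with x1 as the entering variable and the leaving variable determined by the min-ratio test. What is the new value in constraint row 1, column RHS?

7/4

Ratio test on column x1 — row 1: 7/4 = 7/4; row 2: 22/4 = 11/2. Minimum is 7/4 at row 1 (s1 leaves); pivot element 4.
Divide row 1 by 4; eliminate column x1 from the other rows.
In the new row 1, the RHS entry is the old entry divided by the pivot: 7/4 = 7/4.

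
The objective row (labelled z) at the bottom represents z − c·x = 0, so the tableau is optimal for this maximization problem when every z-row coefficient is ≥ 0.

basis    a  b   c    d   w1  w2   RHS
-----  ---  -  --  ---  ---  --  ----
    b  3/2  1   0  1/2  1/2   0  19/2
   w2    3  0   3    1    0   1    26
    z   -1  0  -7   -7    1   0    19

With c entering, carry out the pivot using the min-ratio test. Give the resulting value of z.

Ratio test on column c — row 1: entry 0 ≤ 0; row 2: 26/3 = 26/3. Minimum is 26/3 at row 2 (w2 leaves); pivot element 3.
Pivot on row 2; the z-row RHS becomes 19 − (-7)·(26/3) = 239/3.

239/3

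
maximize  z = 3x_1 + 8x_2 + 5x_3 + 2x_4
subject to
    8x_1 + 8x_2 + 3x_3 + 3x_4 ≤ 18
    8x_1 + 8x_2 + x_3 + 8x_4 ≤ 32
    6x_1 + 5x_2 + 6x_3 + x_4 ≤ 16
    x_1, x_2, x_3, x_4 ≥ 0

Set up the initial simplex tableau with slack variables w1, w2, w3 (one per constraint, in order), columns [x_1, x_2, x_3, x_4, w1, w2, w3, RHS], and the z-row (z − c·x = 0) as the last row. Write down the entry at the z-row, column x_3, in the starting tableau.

-5

The z-row carries the negated objective coefficients: the x_3 entry is -5.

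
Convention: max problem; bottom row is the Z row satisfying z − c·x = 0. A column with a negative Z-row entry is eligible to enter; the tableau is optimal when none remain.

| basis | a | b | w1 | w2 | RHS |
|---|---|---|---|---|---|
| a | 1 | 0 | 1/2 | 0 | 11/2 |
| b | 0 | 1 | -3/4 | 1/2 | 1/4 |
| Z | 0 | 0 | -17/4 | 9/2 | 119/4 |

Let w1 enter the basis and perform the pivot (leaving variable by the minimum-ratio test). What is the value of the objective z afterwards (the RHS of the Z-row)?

Ratio test on column w1 — row 1: (11/2)/(1/2) = 11; row 2: entry -3/4 ≤ 0. Minimum is 11 at row 1 (a leaves); pivot element 1/2.
Pivot on row 1; the Z-row RHS becomes 119/4 − (-17/4)·11 = 153/2.

153/2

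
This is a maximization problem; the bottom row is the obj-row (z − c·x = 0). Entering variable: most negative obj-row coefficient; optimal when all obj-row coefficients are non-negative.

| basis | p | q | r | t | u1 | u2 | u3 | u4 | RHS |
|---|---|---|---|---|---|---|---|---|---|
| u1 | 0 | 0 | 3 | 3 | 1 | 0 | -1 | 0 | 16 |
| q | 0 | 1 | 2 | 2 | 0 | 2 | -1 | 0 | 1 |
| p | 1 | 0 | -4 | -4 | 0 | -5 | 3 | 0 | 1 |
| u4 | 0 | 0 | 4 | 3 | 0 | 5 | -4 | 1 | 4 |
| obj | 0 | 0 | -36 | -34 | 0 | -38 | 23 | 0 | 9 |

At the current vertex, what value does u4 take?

4

u4 is basic (row 4); its value is the RHS of that row, 4.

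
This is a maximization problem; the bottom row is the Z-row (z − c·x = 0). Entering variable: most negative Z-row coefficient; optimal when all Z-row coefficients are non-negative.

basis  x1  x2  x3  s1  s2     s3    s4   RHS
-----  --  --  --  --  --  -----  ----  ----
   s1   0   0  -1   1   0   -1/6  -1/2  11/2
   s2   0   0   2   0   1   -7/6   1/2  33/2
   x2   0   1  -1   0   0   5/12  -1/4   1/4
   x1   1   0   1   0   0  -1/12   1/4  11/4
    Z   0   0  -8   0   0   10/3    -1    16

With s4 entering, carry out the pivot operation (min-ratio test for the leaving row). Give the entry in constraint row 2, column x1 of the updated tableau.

-2

Ratio test on column s4 — row 1: entry -1/2 ≤ 0; row 2: (33/2)/(1/2) = 33; row 3: entry -1/4 ≤ 0; row 4: (11/4)/(1/4) = 11. Minimum is 11 at row 4 (x1 leaves); pivot element 1/4.
Divide row 4 by 1/4; eliminate column s4 from the other rows.
Row 2 update in column x1: 0 − (1/2)·4 = -2.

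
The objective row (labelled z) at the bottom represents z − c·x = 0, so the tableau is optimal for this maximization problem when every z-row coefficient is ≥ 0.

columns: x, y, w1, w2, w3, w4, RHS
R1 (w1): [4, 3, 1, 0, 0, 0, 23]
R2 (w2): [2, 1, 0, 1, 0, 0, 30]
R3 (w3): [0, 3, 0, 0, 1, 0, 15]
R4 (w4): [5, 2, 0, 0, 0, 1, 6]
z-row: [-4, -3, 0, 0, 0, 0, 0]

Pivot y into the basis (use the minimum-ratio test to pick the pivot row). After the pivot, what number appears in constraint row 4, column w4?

Ratio test on column y — row 1: 23/3 = 23/3; row 2: 30/1 = 30; row 3: 15/3 = 5; row 4: 6/2 = 3. Minimum is 3 at row 4 (w4 leaves); pivot element 2.
Divide row 4 by 2; eliminate column y from the other rows.
In the new row 4, the w4 entry is the old entry divided by the pivot: 1/2 = 1/2.

1/2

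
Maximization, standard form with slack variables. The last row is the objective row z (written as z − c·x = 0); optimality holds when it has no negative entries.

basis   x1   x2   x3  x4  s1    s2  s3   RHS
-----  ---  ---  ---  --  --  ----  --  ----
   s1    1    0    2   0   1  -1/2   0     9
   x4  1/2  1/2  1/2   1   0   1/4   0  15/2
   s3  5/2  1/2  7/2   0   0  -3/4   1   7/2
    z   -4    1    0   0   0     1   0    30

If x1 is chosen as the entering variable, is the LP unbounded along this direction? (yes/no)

Column x1 has positive entries in row(s) 1, 2, 3, so the ratio test bounds it — not unbounded.

no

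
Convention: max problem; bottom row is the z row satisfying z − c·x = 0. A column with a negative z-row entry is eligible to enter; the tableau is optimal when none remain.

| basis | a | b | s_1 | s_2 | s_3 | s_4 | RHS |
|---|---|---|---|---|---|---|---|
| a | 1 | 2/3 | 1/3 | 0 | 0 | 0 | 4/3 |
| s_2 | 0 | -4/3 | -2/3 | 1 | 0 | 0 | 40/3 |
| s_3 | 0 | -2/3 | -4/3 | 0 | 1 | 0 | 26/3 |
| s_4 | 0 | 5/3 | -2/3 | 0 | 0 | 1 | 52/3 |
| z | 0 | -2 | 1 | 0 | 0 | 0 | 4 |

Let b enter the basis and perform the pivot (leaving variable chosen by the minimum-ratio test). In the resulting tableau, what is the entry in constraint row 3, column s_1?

Ratio test on column b — row 1: (4/3)/(2/3) = 2; row 2: entry -4/3 ≤ 0; row 3: entry -2/3 ≤ 0; row 4: (52/3)/(5/3) = 52/5. Minimum is 2 at row 1 (a leaves); pivot element 2/3.
Divide row 1 by 2/3; eliminate column b from the other rows.
Row 3 update in column s_1: -4/3 − (-2/3)·(1/2) = -1.

-1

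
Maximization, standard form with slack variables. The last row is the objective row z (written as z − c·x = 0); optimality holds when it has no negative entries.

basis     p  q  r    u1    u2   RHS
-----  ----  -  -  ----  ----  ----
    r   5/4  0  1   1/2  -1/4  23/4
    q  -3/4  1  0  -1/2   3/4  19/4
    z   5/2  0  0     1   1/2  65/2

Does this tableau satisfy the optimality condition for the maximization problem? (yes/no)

Every z-row coefficient is ≥ 0, so the tableau is optimal.

yes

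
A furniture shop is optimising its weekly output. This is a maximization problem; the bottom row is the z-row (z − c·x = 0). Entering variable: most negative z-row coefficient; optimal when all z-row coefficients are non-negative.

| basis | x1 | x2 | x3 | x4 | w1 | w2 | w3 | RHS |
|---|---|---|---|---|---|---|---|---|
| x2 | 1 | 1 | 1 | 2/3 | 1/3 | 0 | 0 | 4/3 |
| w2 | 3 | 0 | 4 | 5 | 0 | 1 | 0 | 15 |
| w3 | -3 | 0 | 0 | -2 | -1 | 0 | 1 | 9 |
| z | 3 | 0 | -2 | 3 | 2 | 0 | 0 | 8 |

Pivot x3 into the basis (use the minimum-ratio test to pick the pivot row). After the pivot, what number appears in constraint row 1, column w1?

Ratio test on column x3 — row 1: (4/3)/1 = 4/3; row 2: 15/4 = 15/4; row 3: entry 0 ≤ 0. Minimum is 4/3 at row 1 (x2 leaves); pivot element 1.
Divide row 1 by 1; eliminate column x3 from the other rows.
In the new row 1, the w1 entry is the old entry divided by the pivot: (1/3)/1 = 1/3.

1/3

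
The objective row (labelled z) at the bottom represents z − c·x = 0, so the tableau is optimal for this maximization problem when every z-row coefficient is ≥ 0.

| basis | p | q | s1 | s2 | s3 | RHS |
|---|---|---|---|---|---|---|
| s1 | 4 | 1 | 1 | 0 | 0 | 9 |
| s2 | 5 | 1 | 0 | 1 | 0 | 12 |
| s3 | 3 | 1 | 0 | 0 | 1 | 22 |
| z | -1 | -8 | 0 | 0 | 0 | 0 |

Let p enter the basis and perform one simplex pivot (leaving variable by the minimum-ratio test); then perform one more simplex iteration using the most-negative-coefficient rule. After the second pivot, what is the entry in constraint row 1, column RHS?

9

Ratio test on column p — row 1: 9/4 = 9/4; row 2: 12/5 = 12/5; row 3: 22/3 = 22/3. Minimum is 9/4 at row 1 (s1 leaves); pivot element 4.
Divide row 1 by 4; eliminate column p from the other rows.
Second iteration: most negative z-row entry is -31/4 in column q, so q enters.
Ratio test on column q — row 1: (9/4)/(1/4) = 9; row 2: entry -1/4 ≤ 0; row 3: (61/4)/(1/4) = 61. Minimum is 9 at row 1 (p leaves); pivot element 1/4.
Divide row 1 by 1/4; eliminate column q from the other rows.
After both pivots, the entry at constraint row 1, column RHS is 9.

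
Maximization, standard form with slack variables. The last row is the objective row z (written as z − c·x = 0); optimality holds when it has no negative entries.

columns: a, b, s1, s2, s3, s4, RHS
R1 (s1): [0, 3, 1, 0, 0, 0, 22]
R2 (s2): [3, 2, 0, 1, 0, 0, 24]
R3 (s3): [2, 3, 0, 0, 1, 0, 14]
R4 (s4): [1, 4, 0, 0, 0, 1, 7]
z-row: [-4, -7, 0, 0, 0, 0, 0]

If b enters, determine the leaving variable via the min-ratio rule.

Column b entries and ratios — s1: 22/3 = 22/3; s2: 24/2 = 12; s3: 14/3 = 14/3; s4: 7/4 = 7/4.
Smallest ratio is 7/4 in the row of s4, so s4 leaves.

s4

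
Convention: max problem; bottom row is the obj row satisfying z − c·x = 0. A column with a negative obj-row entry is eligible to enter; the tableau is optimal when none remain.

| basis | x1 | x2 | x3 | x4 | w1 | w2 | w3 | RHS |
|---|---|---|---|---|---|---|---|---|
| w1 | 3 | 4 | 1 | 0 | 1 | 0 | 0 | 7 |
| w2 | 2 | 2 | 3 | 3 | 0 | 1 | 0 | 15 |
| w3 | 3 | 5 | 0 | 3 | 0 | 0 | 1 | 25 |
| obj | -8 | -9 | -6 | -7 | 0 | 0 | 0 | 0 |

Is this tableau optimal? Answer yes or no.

no

The obj-row has a negative entry -9 in column x2, so it is not optimal.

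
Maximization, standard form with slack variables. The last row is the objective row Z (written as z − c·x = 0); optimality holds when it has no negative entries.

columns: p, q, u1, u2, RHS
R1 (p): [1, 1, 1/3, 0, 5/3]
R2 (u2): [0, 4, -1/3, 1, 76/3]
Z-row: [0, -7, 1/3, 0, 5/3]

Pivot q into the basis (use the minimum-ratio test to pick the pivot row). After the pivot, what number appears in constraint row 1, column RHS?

Ratio test on column q — row 1: (5/3)/1 = 5/3; row 2: (76/3)/4 = 19/3. Minimum is 5/3 at row 1 (p leaves); pivot element 1.
Divide row 1 by 1; eliminate column q from the other rows.
In the new row 1, the RHS entry is the old entry divided by the pivot: (5/3)/1 = 5/3.

5/3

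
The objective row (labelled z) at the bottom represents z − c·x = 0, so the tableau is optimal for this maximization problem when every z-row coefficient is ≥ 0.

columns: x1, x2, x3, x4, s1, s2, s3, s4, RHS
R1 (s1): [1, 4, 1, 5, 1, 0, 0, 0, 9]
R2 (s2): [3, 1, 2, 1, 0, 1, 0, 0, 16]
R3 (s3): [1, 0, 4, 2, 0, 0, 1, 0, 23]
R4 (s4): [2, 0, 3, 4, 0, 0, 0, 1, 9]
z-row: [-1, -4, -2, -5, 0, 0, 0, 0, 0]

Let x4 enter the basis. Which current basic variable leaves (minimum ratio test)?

Column x4 entries and ratios — s1: 9/5 = 9/5; s2: 16/1 = 16; s3: 23/2 = 23/2; s4: 9/4 = 9/4.
Smallest ratio is 9/5 in the row of s1, so s1 leaves.

s1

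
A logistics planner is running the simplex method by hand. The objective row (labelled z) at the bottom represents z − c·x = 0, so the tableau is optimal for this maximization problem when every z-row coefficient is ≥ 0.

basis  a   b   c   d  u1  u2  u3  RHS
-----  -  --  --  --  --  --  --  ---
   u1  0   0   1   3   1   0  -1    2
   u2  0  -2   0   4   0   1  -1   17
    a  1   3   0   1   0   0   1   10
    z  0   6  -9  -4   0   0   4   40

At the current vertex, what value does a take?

a is basic (row 3); its value is the RHS of that row, 10.

10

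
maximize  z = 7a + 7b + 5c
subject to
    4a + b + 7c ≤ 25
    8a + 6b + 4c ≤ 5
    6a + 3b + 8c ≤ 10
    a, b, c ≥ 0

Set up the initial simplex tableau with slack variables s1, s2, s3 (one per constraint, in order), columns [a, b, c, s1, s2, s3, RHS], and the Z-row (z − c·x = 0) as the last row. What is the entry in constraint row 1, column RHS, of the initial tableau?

25

The RHS of constraint 1 is b_1 = 25.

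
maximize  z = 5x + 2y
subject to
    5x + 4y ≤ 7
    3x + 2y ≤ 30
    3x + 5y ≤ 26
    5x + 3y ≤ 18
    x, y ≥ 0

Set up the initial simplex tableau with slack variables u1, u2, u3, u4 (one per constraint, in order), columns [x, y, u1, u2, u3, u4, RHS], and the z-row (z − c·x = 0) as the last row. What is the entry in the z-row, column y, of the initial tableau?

The z-row carries the negated objective coefficients: the y entry is -2.

-2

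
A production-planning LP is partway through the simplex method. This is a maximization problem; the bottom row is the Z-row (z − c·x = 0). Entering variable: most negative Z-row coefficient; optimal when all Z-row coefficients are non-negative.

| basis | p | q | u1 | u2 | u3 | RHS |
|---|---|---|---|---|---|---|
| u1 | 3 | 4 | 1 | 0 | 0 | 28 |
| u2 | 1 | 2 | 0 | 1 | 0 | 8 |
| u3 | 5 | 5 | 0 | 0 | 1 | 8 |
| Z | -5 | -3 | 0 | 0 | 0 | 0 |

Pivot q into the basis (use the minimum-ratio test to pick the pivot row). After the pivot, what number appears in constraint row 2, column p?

Ratio test on column q — row 1: 28/4 = 7; row 2: 8/2 = 4; row 3: 8/5 = 8/5. Minimum is 8/5 at row 3 (u3 leaves); pivot element 5.
Divide row 3 by 5; eliminate column q from the other rows.
Row 2 update in column p: 1 − 2·1 = -1.

-1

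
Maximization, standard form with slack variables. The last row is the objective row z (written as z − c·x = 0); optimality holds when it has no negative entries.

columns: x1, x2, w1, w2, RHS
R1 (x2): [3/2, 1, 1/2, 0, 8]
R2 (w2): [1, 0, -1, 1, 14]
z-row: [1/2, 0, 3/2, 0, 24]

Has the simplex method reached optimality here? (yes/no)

Every z-row coefficient is ≥ 0, so the tableau is optimal.

yes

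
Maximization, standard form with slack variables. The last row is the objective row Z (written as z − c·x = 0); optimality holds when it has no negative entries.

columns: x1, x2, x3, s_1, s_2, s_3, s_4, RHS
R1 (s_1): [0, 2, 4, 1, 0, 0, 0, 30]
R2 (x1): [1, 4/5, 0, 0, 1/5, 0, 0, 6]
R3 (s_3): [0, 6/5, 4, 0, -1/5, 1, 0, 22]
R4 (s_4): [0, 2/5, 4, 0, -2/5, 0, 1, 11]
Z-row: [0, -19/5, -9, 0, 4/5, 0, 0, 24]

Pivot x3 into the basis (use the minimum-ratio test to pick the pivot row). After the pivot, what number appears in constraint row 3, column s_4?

Ratio test on column x3 — row 1: 30/4 = 15/2; row 2: entry 0 ≤ 0; row 3: 22/4 = 11/2; row 4: 11/4 = 11/4. Minimum is 11/4 at row 4 (s_4 leaves); pivot element 4.
Divide row 4 by 4; eliminate column x3 from the other rows.
Row 3 update in column s_4: 0 − 4·(1/4) = -1.

-1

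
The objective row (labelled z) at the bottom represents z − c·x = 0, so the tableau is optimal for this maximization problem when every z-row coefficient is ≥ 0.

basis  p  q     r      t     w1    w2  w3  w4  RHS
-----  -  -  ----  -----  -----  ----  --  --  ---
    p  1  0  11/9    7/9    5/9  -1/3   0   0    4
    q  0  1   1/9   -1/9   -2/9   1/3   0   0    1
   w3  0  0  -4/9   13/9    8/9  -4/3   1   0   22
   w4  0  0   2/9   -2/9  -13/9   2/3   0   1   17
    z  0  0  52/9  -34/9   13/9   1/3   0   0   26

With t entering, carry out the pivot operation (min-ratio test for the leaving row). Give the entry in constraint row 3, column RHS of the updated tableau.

Ratio test on column t — row 1: 4/(7/9) = 36/7; row 2: entry -1/9 ≤ 0; row 3: 22/(13/9) = 198/13; row 4: entry -2/9 ≤ 0. Minimum is 36/7 at row 1 (p leaves); pivot element 7/9.
Divide row 1 by 7/9; eliminate column t from the other rows.
Row 3 update in column RHS: 22 − (13/9)·(36/7) = 102/7.

102/7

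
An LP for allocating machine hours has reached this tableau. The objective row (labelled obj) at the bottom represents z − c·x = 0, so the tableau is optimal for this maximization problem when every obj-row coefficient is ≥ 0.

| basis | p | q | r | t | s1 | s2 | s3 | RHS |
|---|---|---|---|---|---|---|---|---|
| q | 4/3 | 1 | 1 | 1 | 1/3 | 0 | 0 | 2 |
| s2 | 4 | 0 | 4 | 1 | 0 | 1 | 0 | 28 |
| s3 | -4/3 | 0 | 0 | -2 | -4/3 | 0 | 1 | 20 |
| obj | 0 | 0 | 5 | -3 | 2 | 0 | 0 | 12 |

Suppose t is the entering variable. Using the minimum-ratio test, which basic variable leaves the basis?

Column t entries and ratios — q: 2/1 = 2; s2: 28/1 = 28; s3: -2 ≤ 0, skip.
Smallest ratio is 2 in the row of q, so q leaves.

q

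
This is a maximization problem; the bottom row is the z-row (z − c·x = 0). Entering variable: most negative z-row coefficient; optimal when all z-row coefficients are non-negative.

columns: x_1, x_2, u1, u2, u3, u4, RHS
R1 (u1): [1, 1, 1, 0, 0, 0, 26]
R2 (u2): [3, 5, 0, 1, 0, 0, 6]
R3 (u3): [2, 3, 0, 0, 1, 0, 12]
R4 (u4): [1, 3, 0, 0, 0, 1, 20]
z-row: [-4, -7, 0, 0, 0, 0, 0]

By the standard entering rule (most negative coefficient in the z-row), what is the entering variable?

x_2

Negative z-row entries: x_1: -4, x_2: -7.
The most negative is -7 in column x_2, so x_2 enters.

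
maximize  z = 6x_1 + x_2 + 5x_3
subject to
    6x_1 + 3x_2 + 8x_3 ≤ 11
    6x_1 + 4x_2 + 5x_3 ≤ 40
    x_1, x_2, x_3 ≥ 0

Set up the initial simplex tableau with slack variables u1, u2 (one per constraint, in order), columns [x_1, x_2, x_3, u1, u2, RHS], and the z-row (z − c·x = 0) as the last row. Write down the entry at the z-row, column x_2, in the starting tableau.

-1

The z-row carries the negated objective coefficients: the x_2 entry is -1.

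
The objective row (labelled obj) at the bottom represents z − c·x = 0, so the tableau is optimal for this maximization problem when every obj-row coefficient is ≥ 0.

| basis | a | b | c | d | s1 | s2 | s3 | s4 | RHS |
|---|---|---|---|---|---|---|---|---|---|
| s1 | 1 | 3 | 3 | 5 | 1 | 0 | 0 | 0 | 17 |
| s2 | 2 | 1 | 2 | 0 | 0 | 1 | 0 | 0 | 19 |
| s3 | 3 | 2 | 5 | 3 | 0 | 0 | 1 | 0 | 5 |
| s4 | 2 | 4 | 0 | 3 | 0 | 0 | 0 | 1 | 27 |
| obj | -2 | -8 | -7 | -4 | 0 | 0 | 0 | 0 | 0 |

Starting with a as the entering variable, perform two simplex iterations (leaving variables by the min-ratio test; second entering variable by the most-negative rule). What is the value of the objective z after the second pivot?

Ratio test on column a — row 1: 17/1 = 17; row 2: 19/2 = 19/2; row 3: 5/3 = 5/3; row 4: 27/2 = 27/2. Minimum is 5/3 at row 3 (s3 leaves); pivot element 3.
Pivot on row 3; the obj-row RHS becomes 0 − (-2)·(5/3) = 10/3.
Next entering variable (most negative obj-row entry -20/3): b.
Ratio test on column b — row 1: (46/3)/(7/3) = 46/7; row 2: entry -1/3 ≤ 0; row 3: (5/3)/(2/3) = 5/2; row 4: (71/3)/(8/3) = 71/8. Minimum is 5/2 at row 3 (a leaves); pivot element 2/3.
After the second pivot the obj-row RHS is 10/3 − (-20/3)·(5/2) = 20.

20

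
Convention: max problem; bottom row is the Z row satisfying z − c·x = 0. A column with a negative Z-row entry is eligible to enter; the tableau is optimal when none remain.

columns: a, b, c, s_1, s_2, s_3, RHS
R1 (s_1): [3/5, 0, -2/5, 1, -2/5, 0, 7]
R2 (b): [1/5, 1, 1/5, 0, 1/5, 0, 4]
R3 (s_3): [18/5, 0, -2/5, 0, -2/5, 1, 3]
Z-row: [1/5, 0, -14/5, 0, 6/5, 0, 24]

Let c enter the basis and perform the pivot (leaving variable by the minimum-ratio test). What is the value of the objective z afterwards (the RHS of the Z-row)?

80

Ratio test on column c — row 1: entry -2/5 ≤ 0; row 2: 4/(1/5) = 20; row 3: entry -2/5 ≤ 0. Minimum is 20 at row 2 (b leaves); pivot element 1/5.
Pivot on row 2; the Z-row RHS becomes 24 − (-14/5)·20 = 80.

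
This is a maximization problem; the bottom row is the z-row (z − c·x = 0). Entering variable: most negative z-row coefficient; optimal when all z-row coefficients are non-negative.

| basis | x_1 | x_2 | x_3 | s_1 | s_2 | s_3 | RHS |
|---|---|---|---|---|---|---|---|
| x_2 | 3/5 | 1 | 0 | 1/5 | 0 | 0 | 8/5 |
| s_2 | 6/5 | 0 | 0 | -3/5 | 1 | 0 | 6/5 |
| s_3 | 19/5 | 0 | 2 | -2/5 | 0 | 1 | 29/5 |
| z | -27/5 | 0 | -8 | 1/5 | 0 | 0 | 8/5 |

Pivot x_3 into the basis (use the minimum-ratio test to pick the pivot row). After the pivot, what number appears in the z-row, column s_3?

Ratio test on column x_3 — row 1: entry 0 ≤ 0; row 2: entry 0 ≤ 0; row 3: (29/5)/2 = 29/10. Minimum is 29/10 at row 3 (s_3 leaves); pivot element 2.
Divide row 3 by 2; eliminate column x_3 from the other rows.
z-row update in column s_3: 0 − (-8)·(1/2) = 4.

4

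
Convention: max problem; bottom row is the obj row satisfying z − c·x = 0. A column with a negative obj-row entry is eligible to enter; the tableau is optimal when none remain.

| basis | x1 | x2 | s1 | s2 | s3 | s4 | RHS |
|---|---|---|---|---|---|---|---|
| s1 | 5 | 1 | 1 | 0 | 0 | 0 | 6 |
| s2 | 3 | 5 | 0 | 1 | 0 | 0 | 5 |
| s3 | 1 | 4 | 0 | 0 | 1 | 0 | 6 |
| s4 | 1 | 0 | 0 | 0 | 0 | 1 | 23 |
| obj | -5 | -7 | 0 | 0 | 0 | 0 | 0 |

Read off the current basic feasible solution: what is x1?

x1 is not in the basis, so in the current basic feasible solution x1 = 0.

0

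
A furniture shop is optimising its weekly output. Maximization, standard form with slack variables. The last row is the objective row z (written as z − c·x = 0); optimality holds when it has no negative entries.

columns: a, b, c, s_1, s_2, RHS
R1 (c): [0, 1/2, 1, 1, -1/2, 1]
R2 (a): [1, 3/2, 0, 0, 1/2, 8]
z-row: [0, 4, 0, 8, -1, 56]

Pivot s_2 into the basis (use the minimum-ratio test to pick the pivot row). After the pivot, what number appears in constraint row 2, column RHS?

Ratio test on column s_2 — row 1: entry -1/2 ≤ 0; row 2: 8/(1/2) = 16. Minimum is 16 at row 2 (a leaves); pivot element 1/2.
Divide row 2 by 1/2; eliminate column s_2 from the other rows.
In the new row 2, the RHS entry is the old entry divided by the pivot: 8/(1/2) = 16.

16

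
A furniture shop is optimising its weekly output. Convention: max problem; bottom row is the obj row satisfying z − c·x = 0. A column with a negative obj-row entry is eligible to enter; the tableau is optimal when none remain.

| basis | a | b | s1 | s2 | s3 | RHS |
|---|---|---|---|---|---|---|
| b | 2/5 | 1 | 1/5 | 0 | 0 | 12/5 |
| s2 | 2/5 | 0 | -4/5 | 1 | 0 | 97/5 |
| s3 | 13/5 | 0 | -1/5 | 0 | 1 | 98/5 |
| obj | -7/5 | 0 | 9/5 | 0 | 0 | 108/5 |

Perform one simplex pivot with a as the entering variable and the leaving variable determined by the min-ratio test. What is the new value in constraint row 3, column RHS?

Ratio test on column a — row 1: (12/5)/(2/5) = 6; row 2: (97/5)/(2/5) = 97/2; row 3: (98/5)/(13/5) = 98/13. Minimum is 6 at row 1 (b leaves); pivot element 2/5.
Divide row 1 by 2/5; eliminate column a from the other rows.
Row 3 update in column RHS: 98/5 − (13/5)·6 = 4.

4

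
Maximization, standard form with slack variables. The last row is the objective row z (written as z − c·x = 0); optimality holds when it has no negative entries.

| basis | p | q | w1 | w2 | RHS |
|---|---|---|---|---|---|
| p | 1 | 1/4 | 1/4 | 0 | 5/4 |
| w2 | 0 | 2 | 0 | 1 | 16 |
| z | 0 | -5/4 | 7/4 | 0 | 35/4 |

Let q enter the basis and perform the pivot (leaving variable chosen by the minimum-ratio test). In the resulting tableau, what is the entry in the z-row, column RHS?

Ratio test on column q — row 1: (5/4)/(1/4) = 5; row 2: 16/2 = 8. Minimum is 5 at row 1 (p leaves); pivot element 1/4.
Divide row 1 by 1/4; eliminate column q from the other rows.
z-row update in column RHS: 35/4 − (-5/4)·5 = 15.

15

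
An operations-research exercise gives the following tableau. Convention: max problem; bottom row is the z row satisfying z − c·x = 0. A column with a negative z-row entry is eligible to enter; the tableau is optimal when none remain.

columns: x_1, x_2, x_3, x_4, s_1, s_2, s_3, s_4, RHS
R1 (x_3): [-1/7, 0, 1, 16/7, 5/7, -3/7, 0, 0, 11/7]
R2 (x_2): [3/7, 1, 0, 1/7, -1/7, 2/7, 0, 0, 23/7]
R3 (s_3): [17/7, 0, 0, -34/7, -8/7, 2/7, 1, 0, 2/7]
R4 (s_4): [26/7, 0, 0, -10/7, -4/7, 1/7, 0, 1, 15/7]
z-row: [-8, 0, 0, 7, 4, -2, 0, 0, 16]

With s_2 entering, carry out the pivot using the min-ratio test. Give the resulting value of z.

Ratio test on column s_2 — row 1: entry -3/7 ≤ 0; row 2: (23/7)/(2/7) = 23/2; row 3: (2/7)/(2/7) = 1; row 4: (15/7)/(1/7) = 15. Minimum is 1 at row 3 (s_3 leaves); pivot element 2/7.
Pivot on row 3; the z-row RHS becomes 16 − (-2)·1 = 18.

18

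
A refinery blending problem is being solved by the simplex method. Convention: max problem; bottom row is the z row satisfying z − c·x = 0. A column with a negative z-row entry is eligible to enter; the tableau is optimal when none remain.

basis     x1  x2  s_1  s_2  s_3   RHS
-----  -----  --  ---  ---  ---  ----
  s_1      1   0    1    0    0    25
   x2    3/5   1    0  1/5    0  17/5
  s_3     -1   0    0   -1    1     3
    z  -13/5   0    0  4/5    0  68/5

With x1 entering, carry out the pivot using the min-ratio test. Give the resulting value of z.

Ratio test on column x1 — row 1: 25/1 = 25; row 2: (17/5)/(3/5) = 17/3; row 3: entry -1 ≤ 0. Minimum is 17/3 at row 2 (x2 leaves); pivot element 3/5.
Pivot on row 2; the z-row RHS becomes 68/5 − (-13/5)·(17/3) = 85/3.

85/3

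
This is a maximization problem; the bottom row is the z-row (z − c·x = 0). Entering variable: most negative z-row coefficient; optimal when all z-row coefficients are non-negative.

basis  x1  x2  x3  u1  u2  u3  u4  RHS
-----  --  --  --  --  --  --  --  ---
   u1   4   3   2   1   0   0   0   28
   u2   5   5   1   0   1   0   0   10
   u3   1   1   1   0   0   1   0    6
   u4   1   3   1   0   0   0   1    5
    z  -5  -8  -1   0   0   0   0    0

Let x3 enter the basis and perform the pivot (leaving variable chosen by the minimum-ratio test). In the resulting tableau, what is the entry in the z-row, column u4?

Ratio test on column x3 — row 1: 28/2 = 14; row 2: 10/1 = 10; row 3: 6/1 = 6; row 4: 5/1 = 5. Minimum is 5 at row 4 (u4 leaves); pivot element 1.
Divide row 4 by 1; eliminate column x3 from the other rows.
z-row update in column u4: 0 − (-1)·1 = 1.

1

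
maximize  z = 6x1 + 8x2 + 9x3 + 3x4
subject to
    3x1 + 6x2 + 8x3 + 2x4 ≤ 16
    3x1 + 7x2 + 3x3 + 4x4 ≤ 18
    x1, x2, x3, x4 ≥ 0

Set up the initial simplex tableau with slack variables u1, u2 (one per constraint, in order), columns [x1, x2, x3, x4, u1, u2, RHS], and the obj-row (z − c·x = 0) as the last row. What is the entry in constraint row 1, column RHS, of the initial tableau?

16

The RHS of constraint 1 is b_1 = 16.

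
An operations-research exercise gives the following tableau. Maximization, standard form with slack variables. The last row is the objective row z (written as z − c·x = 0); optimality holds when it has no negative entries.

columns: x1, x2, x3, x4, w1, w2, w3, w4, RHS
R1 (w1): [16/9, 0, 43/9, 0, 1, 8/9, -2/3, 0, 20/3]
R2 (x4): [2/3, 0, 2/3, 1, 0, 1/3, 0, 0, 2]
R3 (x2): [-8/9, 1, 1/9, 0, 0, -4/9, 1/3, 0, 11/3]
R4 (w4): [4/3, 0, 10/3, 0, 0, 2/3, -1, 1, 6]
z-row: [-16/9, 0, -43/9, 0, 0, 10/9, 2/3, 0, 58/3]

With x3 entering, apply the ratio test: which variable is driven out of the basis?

Column x3 entries and ratios — w1: (20/3)/(43/9) = 60/43; x4: 2/(2/3) = 3; x2: (11/3)/(1/9) = 33; w4: 6/(10/3) = 9/5.
Smallest ratio is 60/43 in the row of w1, so w1 leaves.

w1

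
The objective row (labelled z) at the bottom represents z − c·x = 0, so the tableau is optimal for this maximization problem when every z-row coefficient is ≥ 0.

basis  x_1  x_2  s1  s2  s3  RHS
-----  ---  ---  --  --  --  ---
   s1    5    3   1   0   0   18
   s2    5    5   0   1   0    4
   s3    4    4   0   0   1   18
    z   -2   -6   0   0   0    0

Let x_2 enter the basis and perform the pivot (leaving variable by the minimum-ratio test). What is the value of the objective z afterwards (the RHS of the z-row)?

24/5

Ratio test on column x_2 — row 1: 18/3 = 6; row 2: 4/5 = 4/5; row 3: 18/4 = 9/2. Minimum is 4/5 at row 2 (s2 leaves); pivot element 5.
Pivot on row 2; the z-row RHS becomes 0 − (-6)·(4/5) = 24/5.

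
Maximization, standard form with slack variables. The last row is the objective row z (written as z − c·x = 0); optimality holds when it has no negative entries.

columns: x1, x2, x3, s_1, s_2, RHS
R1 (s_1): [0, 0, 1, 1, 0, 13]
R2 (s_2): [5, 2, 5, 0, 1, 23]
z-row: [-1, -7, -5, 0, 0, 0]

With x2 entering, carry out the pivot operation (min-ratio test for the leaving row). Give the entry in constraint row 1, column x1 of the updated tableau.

Ratio test on column x2 — row 1: entry 0 ≤ 0; row 2: 23/2 = 23/2. Minimum is 23/2 at row 2 (s_2 leaves); pivot element 2.
Divide row 2 by 2; eliminate column x2 from the other rows.
Row 1 update in column x1: 0 − 0·(5/2) = 0.

0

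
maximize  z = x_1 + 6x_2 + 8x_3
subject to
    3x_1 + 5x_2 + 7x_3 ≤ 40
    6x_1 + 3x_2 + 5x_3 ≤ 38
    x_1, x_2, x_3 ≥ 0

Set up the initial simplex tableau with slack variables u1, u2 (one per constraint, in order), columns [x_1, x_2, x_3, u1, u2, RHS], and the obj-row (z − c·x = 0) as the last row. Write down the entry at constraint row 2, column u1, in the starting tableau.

0

Slack u1 belongs to constraint 1; its column is the unit vector e_1, so the entry in row 2 is 0.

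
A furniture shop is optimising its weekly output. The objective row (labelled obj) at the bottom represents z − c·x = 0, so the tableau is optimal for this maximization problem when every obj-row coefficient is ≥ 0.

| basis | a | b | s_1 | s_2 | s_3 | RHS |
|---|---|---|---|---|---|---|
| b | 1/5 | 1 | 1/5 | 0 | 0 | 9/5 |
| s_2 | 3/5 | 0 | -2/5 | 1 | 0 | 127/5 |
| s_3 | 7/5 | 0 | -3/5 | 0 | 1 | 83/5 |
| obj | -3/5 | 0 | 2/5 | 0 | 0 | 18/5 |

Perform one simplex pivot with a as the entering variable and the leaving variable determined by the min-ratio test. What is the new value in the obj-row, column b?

3

Ratio test on column a — row 1: (9/5)/(1/5) = 9; row 2: (127/5)/(3/5) = 127/3; row 3: (83/5)/(7/5) = 83/7. Minimum is 9 at row 1 (b leaves); pivot element 1/5.
Divide row 1 by 1/5; eliminate column a from the other rows.
obj-row update in column b: 0 − (-3/5)·5 = 3.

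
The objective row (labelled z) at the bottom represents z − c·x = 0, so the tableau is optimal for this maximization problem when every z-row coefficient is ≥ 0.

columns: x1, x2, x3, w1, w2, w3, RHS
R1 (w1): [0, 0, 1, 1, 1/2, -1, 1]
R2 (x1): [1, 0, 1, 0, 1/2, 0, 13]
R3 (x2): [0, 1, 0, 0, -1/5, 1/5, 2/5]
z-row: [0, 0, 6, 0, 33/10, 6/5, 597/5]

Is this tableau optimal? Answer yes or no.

Every z-row coefficient is ≥ 0, so the tableau is optimal.

yes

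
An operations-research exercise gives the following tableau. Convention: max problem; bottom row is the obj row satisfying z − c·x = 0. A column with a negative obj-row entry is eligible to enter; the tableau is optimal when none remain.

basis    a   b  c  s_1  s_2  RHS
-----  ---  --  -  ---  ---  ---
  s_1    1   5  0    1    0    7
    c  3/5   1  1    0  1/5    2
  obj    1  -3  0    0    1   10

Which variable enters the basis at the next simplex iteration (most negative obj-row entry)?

Negative obj-row entries: b: -3.
The most negative is -3 in column b, so b enters.

b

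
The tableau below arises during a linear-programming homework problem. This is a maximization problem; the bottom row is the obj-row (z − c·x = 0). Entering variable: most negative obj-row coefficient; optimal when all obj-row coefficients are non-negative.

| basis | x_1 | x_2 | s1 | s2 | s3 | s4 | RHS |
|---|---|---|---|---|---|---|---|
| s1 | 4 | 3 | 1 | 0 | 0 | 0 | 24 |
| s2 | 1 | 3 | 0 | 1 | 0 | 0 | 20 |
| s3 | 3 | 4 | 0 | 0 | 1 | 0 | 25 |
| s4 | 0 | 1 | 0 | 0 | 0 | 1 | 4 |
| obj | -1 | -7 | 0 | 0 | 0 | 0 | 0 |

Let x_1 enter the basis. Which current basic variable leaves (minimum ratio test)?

s1

Column x_1 entries and ratios — s1: 24/4 = 6; s2: 20/1 = 20; s3: 25/3 = 25/3; s4: 0 ≤ 0, skip.
Smallest ratio is 6 in the row of s1, so s1 leaves.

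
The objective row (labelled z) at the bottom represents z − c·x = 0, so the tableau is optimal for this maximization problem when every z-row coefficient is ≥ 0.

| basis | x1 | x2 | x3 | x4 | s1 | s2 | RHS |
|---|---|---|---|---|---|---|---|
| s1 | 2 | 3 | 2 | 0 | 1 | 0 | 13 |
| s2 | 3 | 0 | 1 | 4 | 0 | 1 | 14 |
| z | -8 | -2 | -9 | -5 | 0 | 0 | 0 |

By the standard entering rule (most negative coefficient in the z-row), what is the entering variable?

Negative z-row entries: x1: -8, x2: -2, x3: -9, x4: -5.
The most negative is -9 in column x3, so x3 enters.

x3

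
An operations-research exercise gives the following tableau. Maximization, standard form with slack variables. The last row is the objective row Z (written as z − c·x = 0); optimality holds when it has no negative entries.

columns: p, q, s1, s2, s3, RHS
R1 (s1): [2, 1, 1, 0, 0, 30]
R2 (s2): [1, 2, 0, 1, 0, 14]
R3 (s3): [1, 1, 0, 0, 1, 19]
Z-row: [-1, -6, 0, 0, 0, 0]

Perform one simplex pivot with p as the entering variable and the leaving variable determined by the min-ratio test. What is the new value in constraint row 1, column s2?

Ratio test on column p — row 1: 30/2 = 15; row 2: 14/1 = 14; row 3: 19/1 = 19. Minimum is 14 at row 2 (s2 leaves); pivot element 1.
Divide row 2 by 1; eliminate column p from the other rows.
Row 1 update in column s2: 0 − 2·1 = -2.

-2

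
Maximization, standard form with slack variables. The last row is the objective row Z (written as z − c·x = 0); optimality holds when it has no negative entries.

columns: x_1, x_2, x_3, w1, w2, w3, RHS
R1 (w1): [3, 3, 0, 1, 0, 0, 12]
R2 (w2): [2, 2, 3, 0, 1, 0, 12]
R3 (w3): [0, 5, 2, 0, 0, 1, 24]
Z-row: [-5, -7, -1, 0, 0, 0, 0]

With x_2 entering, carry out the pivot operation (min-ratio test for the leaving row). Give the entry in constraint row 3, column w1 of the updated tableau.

Ratio test on column x_2 — row 1: 12/3 = 4; row 2: 12/2 = 6; row 3: 24/5 = 24/5. Minimum is 4 at row 1 (w1 leaves); pivot element 3.
Divide row 1 by 3; eliminate column x_2 from the other rows.
Row 3 update in column w1: 0 − 5·(1/3) = -5/3.

-5/3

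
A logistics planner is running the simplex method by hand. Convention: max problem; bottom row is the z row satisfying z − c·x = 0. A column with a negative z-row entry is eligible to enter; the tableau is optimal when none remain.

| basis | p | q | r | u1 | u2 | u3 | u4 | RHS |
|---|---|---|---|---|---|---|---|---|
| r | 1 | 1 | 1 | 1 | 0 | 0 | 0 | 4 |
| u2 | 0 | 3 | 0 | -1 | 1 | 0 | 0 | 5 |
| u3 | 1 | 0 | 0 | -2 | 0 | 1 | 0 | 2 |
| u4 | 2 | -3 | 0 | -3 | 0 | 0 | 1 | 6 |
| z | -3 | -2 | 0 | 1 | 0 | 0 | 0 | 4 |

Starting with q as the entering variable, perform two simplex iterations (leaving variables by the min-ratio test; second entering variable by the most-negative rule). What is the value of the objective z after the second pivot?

40/3

Ratio test on column q — row 1: 4/1 = 4; row 2: 5/3 = 5/3; row 3: entry 0 ≤ 0; row 4: entry -3 ≤ 0. Minimum is 5/3 at row 2 (u2 leaves); pivot element 3.
Pivot on row 2; the z-row RHS becomes 4 − (-2)·(5/3) = 22/3.
Next entering variable (most negative z-row entry -3): p.
Ratio test on column p — row 1: (7/3)/1 = 7/3; row 2: entry 0 ≤ 0; row 3: 2/1 = 2; row 4: 11/2 = 11/2. Minimum is 2 at row 3 (u3 leaves); pivot element 1.
After the second pivot the z-row RHS is 22/3 − (-3)·2 = 40/3.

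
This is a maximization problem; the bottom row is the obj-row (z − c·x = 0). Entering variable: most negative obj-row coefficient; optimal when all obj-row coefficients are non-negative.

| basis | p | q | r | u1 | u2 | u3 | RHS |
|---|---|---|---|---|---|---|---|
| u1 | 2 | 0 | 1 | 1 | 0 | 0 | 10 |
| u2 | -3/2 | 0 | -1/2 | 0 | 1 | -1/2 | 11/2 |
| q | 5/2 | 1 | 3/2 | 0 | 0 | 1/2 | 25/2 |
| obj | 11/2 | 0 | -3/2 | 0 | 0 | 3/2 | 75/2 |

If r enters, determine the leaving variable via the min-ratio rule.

Column r entries and ratios — u1: 10/1 = 10; u2: -1/2 ≤ 0, skip; q: (25/2)/(3/2) = 25/3.
Smallest ratio is 25/3 in the row of q, so q leaves.

q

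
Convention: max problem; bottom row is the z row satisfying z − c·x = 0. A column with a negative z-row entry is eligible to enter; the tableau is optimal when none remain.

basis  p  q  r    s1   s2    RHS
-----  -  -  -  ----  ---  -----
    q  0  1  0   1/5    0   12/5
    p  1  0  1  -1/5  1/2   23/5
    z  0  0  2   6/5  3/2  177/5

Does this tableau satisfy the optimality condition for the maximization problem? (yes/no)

yes

Every z-row coefficient is ≥ 0, so the tableau is optimal.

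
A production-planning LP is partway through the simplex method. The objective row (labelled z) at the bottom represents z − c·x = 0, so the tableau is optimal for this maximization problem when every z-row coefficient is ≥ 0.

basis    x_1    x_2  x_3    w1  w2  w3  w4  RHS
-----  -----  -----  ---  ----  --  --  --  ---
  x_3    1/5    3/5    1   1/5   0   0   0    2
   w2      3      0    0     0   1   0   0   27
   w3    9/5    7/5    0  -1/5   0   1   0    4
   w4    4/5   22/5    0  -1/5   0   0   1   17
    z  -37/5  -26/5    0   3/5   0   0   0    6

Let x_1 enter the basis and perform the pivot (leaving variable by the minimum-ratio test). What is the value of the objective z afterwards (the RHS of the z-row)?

202/9

Ratio test on column x_1 — row 1: 2/(1/5) = 10; row 2: 27/3 = 9; row 3: 4/(9/5) = 20/9; row 4: 17/(4/5) = 85/4. Minimum is 20/9 at row 3 (w3 leaves); pivot element 9/5.
Pivot on row 3; the z-row RHS becomes 6 − (-37/5)·(20/9) = 202/9.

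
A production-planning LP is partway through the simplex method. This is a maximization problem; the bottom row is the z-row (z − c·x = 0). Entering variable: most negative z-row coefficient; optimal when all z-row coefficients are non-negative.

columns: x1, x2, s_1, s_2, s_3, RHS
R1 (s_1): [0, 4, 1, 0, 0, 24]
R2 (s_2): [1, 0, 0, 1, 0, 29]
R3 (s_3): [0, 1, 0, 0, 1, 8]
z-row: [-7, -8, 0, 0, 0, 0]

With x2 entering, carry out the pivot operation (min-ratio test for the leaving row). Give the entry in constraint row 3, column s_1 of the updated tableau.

Ratio test on column x2 — row 1: 24/4 = 6; row 2: entry 0 ≤ 0; row 3: 8/1 = 8. Minimum is 6 at row 1 (s_1 leaves); pivot element 4.
Divide row 1 by 4; eliminate column x2 from the other rows.
Row 3 update in column s_1: 0 − 1·(1/4) = -1/4.

-1/4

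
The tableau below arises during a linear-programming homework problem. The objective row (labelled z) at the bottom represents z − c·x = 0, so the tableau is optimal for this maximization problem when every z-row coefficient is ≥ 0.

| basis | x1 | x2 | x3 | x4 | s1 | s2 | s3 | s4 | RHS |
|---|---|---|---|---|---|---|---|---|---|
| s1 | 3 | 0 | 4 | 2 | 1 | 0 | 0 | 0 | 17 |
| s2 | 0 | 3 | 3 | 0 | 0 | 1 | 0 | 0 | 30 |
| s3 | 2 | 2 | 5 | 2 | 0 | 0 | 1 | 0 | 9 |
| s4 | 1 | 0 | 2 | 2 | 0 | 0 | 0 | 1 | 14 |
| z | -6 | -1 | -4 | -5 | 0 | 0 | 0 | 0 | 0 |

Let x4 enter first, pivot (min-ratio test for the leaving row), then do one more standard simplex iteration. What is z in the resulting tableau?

27

Ratio test on column x4 — row 1: 17/2 = 17/2; row 2: entry 0 ≤ 0; row 3: 9/2 = 9/2; row 4: 14/2 = 7. Minimum is 9/2 at row 3 (s3 leaves); pivot element 2.
Pivot on row 3; the z-row RHS becomes 0 − (-5)·(9/2) = 45/2.
Next entering variable (most negative z-row entry -1): x1.
Ratio test on column x1 — row 1: 8/1 = 8; row 2: entry 0 ≤ 0; row 3: (9/2)/1 = 9/2; row 4: entry -1 ≤ 0. Minimum is 9/2 at row 3 (x4 leaves); pivot element 1.
After the second pivot the z-row RHS is 45/2 − (-1)·(9/2) = 27.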